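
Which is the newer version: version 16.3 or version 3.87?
version 16.3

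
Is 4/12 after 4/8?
Yes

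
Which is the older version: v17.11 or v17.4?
v17.4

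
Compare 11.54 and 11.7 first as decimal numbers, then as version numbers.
As decimals: 11.54 < 11.7. As versions: v11.54 > v11.7 (minor version 54 > 7).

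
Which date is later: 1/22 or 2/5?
2/5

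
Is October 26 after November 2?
No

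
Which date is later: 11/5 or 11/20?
11/20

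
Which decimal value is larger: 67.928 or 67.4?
67.928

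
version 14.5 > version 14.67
False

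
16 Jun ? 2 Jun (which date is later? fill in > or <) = >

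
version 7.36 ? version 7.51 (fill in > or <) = <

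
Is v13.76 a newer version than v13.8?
Yes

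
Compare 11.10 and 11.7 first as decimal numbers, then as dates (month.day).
As decimals: 11.10 < 11.7. As dates: 11/10 is later than 11/7 (day 10 > day 7).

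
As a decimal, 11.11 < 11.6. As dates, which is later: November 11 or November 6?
November 11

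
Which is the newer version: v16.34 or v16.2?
v16.34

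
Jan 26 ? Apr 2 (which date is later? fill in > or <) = <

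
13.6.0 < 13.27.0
True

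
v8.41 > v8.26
True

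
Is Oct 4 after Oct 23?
No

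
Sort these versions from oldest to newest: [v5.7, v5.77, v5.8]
[v5.7, v5.8, v5.77]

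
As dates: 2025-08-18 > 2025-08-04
True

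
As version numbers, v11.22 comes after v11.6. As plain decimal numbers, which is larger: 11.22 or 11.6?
11.6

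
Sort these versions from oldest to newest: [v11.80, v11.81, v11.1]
[v11.1, v11.80, v11.81]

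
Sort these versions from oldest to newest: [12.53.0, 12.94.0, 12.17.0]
[12.17.0, 12.53.0, 12.94.0]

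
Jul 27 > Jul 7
True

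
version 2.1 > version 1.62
True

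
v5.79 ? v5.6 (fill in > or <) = >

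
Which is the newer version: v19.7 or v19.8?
v19.8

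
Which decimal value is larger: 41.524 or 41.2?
41.524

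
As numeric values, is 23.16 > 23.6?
False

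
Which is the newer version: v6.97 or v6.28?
v6.97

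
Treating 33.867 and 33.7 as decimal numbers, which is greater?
33.867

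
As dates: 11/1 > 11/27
False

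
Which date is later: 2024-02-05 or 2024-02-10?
2024-02-10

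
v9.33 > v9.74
False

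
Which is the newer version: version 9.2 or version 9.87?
version 9.87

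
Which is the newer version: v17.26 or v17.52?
v17.52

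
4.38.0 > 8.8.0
False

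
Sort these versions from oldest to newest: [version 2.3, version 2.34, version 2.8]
[version 2.3, version 2.8, version 2.34]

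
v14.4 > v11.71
True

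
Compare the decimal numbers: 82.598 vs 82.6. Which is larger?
82.6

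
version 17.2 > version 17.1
True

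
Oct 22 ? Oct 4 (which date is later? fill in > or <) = >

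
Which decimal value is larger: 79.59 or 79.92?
79.92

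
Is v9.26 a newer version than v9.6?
Yes. Version numbers are compared segment by segment as integers, not as decimals: minor version 26 > 6, so v9.26 > v9.6 (even though the decimal 9.26 < 9.6).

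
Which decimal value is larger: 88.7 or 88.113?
88.7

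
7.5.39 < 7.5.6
False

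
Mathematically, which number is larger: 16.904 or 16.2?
16.904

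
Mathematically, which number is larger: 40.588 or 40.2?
40.588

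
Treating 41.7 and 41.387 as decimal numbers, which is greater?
41.7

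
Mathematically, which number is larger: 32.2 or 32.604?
32.604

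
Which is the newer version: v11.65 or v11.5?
v11.65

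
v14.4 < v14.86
True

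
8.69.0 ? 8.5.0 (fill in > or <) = >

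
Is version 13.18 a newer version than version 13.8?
Yes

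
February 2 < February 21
True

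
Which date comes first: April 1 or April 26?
April 1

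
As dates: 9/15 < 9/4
False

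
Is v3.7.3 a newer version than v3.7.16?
No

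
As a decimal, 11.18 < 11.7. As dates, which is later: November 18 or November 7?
November 18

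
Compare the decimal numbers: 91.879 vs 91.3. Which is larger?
91.879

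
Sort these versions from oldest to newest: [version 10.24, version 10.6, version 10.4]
[version 10.4, version 10.6, version 10.24]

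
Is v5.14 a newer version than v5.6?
Yes. Version numbers are compared segment by segment as integers, not as decimals: minor version 14 > 6, so v5.14 > v5.6 (even though the decimal 5.14 < 5.6).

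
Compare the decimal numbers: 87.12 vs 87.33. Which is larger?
87.33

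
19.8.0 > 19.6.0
True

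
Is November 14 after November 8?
Yes. Day 14 comes after day 8 in November — this is a date comparison, not a decimal one (the decimal 11.14 would be smaller than 11.8).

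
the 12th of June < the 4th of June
False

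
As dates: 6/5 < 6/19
True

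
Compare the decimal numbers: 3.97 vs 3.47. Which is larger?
3.97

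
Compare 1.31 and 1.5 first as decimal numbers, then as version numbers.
As decimals: 1.31 < 1.5. As versions: v1.31 > v1.5 (minor version 31 > 5).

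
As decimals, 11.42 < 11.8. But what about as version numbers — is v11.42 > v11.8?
True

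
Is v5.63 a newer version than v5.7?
Yes. Version numbers are compared segment by segment as integers, not as decimals: minor version 63 > 7, so v5.63 > v5.7 (even though the decimal 5.63 < 5.7).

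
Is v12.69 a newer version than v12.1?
Yes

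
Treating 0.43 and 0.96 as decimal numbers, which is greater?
0.96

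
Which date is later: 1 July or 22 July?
22 July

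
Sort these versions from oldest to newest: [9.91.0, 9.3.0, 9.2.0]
[9.2.0, 9.3.0, 9.91.0]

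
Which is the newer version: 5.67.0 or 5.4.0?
5.67.0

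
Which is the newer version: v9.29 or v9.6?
v9.29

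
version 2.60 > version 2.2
True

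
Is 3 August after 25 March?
Yes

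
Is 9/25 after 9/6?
Yes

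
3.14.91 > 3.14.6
True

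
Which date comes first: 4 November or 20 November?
4 November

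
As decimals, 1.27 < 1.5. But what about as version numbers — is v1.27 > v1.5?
True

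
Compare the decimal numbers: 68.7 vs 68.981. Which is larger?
68.981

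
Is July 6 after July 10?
No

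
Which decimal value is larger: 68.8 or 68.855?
68.855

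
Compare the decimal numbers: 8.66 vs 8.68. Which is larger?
8.68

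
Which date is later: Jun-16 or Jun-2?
Jun-16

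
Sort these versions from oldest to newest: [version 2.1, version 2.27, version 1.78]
[version 1.78, version 2.1, version 2.27]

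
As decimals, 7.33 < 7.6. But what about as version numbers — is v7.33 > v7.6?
True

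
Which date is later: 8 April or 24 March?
8 April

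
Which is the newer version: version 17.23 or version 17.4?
version 17.23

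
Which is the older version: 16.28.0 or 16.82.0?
16.28.0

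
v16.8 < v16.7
False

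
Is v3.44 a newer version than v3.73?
No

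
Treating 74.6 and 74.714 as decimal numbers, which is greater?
74.714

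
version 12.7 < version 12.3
False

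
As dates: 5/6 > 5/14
False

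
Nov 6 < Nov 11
True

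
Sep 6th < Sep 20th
True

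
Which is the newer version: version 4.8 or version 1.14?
version 4.8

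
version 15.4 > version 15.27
False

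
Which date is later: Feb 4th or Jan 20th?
Feb 4th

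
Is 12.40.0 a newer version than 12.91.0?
No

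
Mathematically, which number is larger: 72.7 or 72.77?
72.77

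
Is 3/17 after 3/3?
Yes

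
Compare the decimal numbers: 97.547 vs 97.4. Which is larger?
97.547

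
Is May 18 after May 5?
Yes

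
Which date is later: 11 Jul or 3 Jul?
11 Jul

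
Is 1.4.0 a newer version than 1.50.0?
No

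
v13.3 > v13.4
False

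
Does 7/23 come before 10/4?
Yes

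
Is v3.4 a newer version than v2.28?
Yes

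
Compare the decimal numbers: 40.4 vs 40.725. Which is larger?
40.725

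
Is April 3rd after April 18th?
No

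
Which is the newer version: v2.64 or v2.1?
v2.64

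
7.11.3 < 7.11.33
True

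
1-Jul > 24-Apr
True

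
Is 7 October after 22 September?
Yes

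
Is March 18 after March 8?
Yes. Day 18 comes after day 8 in March — this is a date comparison, not a decimal one (the decimal 3.18 would be smaller than 3.8).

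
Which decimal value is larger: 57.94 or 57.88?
57.94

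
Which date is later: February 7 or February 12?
February 12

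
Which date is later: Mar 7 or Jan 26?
Mar 7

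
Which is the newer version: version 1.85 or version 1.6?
version 1.85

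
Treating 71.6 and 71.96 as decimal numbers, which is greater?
71.96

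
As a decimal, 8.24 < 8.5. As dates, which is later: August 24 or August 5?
August 24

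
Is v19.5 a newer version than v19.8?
No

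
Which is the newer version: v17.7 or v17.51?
v17.51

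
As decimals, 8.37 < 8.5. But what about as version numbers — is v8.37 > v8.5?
True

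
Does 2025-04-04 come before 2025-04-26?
Yes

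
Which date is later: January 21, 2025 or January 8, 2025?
January 21, 2025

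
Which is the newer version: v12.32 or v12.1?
v12.32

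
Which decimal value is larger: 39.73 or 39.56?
39.73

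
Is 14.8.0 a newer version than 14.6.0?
Yes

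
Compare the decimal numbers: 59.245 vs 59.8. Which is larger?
59.8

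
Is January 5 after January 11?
No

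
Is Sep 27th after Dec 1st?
No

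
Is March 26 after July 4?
No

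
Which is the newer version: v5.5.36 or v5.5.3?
v5.5.36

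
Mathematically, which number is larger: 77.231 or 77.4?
77.4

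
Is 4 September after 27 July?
Yes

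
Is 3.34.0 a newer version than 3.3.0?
Yes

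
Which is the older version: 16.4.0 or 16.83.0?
16.4.0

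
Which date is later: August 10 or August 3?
August 10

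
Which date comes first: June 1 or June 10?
June 1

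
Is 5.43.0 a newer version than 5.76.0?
No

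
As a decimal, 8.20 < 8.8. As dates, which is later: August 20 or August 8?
August 20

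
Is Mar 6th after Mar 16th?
No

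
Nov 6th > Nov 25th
False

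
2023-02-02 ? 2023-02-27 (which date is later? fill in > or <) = <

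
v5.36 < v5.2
False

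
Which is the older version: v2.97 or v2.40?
v2.40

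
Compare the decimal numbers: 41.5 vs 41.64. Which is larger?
41.64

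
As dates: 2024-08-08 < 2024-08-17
True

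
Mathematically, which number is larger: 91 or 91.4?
91.4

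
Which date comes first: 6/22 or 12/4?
6/22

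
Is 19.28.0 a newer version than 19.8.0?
Yes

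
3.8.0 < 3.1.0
False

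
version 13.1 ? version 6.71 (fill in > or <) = >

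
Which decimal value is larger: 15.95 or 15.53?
15.95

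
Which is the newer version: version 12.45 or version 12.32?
version 12.45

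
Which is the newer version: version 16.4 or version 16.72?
version 16.72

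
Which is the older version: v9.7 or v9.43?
v9.7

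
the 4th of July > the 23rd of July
False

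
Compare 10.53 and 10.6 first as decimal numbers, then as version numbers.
As decimals: 10.53 < 10.6. As versions: v10.53 > v10.6 (minor version 53 > 6).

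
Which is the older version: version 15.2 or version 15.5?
version 15.2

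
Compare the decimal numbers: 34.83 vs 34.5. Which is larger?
34.83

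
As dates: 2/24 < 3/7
True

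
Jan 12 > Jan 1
True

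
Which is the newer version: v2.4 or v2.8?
v2.8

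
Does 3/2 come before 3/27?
Yes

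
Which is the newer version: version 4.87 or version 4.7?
version 4.87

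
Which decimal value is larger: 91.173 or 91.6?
91.6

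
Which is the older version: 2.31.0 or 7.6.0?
2.31.0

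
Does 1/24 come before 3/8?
Yes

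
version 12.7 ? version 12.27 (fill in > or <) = <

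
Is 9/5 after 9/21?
No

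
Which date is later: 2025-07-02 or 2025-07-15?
2025-07-15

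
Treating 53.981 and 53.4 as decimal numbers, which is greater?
53.981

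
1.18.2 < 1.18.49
True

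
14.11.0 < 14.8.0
False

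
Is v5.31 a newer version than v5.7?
Yes. Version numbers are compared segment by segment as integers, not as decimals: minor version 31 > 7, so v5.31 > v5.7 (even though the decimal 5.31 < 5.7).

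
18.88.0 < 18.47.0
False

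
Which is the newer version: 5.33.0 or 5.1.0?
5.33.0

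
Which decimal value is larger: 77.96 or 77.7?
77.96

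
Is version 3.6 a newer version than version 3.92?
No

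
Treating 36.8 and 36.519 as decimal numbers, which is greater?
36.8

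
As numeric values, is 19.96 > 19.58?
True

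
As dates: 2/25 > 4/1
False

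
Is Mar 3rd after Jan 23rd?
Yes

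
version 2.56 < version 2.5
False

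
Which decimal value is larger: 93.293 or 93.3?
93.3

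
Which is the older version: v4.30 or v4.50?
v4.30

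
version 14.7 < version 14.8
True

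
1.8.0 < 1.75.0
True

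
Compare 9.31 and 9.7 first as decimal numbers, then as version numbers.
As decimals: 9.31 < 9.7. As versions: v9.31 > v9.7 (minor version 31 > 7).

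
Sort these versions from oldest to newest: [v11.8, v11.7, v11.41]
[v11.7, v11.8, v11.41]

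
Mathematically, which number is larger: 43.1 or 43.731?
43.731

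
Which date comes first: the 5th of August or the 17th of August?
the 5th of August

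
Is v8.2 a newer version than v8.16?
No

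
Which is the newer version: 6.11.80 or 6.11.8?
6.11.80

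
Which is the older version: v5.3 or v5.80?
v5.3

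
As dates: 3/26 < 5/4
True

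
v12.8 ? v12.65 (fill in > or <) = <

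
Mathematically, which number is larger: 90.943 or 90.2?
90.943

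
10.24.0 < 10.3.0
False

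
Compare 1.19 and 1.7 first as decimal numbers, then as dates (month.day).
As decimals: 1.19 < 1.7. As dates: 1/19 is later than 1/7 (day 19 > day 7).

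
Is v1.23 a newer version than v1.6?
Yes. Version numbers are compared segment by segment as integers, not as decimals: minor version 23 > 6, so v1.23 > v1.6 (even though the decimal 1.23 < 1.6).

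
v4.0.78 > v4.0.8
True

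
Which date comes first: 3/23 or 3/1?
3/1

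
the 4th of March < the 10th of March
True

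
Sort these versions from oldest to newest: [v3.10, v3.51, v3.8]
[v3.8, v3.10, v3.51]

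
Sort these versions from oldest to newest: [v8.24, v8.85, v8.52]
[v8.24, v8.52, v8.85]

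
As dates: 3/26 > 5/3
False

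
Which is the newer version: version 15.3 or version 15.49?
version 15.49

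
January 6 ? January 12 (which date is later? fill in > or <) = <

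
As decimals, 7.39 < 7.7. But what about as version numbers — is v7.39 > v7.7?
True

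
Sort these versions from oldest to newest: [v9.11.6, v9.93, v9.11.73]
[v9.11.6, v9.11.73, v9.93]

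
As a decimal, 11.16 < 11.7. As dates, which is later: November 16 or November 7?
November 16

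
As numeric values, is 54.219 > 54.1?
True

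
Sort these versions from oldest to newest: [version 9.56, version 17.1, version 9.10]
[version 9.10, version 9.56, version 17.1]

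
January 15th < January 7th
False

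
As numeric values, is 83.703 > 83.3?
True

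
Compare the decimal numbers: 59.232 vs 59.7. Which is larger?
59.7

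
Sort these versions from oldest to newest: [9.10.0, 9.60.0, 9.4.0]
[9.4.0, 9.10.0, 9.60.0]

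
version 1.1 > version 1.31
False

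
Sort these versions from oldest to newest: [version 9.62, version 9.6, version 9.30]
[version 9.6, version 9.30, version 9.62]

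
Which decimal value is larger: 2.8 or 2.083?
2.8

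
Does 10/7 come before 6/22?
No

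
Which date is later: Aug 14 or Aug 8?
Aug 14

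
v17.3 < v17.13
True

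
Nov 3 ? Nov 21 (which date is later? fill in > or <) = <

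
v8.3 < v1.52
False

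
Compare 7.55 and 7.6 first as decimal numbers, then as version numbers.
As decimals: 7.55 < 7.6. As versions: v7.55 > v7.6 (minor version 55 > 6).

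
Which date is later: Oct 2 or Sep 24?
Oct 2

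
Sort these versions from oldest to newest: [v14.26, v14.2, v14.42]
[v14.2, v14.26, v14.42]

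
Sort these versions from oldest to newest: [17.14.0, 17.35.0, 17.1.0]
[17.1.0, 17.14.0, 17.35.0]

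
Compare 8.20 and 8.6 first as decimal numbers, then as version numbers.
As decimals: 8.20 < 8.6. As versions: v8.20 > v8.6 (minor version 20 > 6).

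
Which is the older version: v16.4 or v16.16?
v16.4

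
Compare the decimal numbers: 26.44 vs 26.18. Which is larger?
26.44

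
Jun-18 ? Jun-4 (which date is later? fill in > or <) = >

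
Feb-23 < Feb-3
False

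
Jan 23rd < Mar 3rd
True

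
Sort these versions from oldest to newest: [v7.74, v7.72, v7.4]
[v7.4, v7.72, v7.74]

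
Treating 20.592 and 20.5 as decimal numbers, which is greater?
20.592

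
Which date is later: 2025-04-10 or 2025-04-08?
2025-04-10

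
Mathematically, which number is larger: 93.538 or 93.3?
93.538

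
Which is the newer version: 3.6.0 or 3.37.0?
3.37.0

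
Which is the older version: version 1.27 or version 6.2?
version 1.27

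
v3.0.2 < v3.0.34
True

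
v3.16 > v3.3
True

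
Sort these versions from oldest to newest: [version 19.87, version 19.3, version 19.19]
[version 19.3, version 19.19, version 19.87]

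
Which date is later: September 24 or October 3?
October 3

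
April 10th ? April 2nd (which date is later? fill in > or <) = >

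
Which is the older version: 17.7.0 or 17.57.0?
17.7.0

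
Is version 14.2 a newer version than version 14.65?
No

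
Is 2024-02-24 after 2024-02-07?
Yes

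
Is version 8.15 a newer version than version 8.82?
No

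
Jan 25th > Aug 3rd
False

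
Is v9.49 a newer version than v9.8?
Yes. Version numbers are compared segment by segment as integers, not as decimals: minor version 49 > 8, so v9.49 > v9.8 (even though the decimal 9.49 < 9.8).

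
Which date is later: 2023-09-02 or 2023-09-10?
2023-09-10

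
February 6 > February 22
False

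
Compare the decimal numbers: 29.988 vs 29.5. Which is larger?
29.988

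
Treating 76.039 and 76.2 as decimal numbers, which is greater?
76.2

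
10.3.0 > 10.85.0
False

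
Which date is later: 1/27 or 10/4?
10/4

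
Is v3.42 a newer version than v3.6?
Yes. Version numbers are compared segment by segment as integers, not as decimals: minor version 42 > 6, so v3.42 > v3.6 (even though the decimal 3.42 < 3.6).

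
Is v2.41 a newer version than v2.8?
Yes. Version numbers are compared segment by segment as integers, not as decimals: minor version 41 > 8, so v2.41 > v2.8 (even though the decimal 2.41 < 2.8).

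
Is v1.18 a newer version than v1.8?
Yes. Version numbers are compared segment by segment as integers, not as decimals: minor version 18 > 8, so v1.18 > v1.8 (even though the decimal 1.18 < 1.8).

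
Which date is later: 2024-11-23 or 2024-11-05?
2024-11-23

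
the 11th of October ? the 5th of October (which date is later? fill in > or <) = >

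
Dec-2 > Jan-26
True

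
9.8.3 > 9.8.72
False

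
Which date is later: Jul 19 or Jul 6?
Jul 19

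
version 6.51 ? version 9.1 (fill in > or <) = <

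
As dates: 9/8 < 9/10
True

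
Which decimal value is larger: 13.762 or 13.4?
13.762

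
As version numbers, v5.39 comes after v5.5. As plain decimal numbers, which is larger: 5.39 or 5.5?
5.5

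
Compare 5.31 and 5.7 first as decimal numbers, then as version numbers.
As decimals: 5.31 < 5.7. As versions: v5.31 > v5.7 (minor version 31 > 7).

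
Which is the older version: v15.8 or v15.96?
v15.8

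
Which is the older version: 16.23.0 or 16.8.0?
16.8.0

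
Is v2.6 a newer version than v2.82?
No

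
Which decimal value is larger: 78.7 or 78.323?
78.7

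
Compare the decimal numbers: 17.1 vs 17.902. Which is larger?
17.902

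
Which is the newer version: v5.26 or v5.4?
v5.26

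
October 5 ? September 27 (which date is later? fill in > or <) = >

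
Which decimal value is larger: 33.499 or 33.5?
33.5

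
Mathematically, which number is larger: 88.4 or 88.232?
88.4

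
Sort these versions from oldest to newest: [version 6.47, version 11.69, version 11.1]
[version 6.47, version 11.1, version 11.69]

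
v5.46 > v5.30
True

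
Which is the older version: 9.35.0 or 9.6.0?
9.6.0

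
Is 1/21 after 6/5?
No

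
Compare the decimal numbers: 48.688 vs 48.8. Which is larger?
48.8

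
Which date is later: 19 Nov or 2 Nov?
19 Nov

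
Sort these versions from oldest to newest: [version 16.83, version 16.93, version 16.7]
[version 16.7, version 16.83, version 16.93]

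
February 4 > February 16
False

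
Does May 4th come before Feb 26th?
No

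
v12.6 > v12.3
True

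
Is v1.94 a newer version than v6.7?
No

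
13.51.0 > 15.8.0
False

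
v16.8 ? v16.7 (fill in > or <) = >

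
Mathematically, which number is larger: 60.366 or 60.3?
60.366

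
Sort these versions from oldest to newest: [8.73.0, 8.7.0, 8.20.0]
[8.7.0, 8.20.0, 8.73.0]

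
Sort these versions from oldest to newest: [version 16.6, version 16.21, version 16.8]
[version 16.6, version 16.8, version 16.21]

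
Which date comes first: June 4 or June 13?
June 4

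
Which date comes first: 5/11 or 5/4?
5/4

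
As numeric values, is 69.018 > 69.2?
False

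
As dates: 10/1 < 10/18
True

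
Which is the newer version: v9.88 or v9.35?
v9.88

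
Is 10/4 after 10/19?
No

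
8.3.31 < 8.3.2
False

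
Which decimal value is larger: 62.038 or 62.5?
62.5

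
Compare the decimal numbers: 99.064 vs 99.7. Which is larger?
99.7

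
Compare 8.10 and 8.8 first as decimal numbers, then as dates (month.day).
As decimals: 8.10 < 8.8. As dates: 8/10 is later than 8/8 (day 10 > day 8).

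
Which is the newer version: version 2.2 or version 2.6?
version 2.6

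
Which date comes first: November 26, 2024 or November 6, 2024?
November 6, 2024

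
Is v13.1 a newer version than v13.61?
No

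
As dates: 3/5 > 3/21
False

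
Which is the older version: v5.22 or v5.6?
v5.6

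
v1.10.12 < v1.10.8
False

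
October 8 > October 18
False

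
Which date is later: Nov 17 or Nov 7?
Nov 17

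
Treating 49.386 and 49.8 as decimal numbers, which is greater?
49.8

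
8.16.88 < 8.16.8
False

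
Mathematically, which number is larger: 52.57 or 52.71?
52.71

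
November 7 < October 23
False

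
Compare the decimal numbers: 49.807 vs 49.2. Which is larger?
49.807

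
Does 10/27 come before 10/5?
No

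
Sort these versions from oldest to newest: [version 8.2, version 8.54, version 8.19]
[version 8.2, version 8.19, version 8.54]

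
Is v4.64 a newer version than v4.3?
Yes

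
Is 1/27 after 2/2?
No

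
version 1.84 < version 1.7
False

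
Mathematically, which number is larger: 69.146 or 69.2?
69.2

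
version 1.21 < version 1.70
True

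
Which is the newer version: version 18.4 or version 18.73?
version 18.73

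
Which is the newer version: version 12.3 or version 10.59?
version 12.3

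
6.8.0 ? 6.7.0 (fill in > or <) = >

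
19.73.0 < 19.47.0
False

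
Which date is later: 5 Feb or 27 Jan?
5 Feb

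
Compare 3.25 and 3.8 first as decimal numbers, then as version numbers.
As decimals: 3.25 < 3.8. As versions: v3.25 > v3.8 (minor version 25 > 8).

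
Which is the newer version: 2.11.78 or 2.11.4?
2.11.78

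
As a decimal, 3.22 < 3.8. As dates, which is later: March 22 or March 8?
March 22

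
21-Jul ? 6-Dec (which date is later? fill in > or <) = <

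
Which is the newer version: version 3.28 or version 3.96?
version 3.96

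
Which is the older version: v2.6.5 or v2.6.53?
v2.6.5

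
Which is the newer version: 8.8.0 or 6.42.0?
8.8.0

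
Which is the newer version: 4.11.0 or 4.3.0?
4.11.0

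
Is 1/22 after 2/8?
No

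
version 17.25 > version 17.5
True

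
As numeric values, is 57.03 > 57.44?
False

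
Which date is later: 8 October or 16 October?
16 October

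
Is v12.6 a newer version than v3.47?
Yes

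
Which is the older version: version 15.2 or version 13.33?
version 13.33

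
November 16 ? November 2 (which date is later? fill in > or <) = >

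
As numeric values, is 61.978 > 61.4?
True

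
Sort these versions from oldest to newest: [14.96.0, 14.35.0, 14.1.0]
[14.1.0, 14.35.0, 14.96.0]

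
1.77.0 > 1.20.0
True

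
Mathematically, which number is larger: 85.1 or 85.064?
85.1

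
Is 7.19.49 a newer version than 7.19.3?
Yes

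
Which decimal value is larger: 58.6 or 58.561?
58.6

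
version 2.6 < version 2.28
True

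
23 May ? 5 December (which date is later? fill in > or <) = <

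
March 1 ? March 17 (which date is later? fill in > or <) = <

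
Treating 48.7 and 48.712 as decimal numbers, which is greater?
48.712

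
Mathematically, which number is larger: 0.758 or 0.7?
0.758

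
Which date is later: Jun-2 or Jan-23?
Jun-2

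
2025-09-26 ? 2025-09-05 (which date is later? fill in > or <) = >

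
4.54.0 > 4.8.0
True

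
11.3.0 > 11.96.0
False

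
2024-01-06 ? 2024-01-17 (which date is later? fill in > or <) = <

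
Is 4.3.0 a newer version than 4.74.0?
No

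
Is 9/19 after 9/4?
Yes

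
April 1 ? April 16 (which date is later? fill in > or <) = <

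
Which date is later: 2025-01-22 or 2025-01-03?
2025-01-22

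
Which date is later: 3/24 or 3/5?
3/24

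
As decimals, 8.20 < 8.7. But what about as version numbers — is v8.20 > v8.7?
True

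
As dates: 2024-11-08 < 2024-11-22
True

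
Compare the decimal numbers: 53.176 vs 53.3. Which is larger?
53.3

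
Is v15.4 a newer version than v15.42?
No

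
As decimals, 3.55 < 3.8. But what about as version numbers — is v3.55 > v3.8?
True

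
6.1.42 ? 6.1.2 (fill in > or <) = >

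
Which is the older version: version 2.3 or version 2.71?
version 2.3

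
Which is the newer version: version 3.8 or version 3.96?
version 3.96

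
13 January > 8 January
True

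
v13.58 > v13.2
True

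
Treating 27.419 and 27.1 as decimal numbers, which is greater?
27.419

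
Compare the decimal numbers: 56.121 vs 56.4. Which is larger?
56.4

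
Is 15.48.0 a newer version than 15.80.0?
No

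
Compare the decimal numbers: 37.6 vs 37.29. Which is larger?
37.6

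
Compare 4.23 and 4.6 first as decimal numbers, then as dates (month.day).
As decimals: 4.23 < 4.6. As dates: 4/23 is later than 4/6 (day 23 > day 6).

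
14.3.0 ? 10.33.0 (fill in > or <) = >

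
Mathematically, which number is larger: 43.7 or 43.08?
43.7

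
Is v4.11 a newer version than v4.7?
Yes. Version numbers are compared segment by segment as integers, not as decimals: minor version 11 > 7, so v4.11 > v4.7 (even though the decimal 4.11 < 4.7).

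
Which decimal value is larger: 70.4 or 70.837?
70.837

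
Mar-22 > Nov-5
False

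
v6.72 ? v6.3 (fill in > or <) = >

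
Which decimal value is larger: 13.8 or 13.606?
13.8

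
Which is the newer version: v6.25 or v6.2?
v6.25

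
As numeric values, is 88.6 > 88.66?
False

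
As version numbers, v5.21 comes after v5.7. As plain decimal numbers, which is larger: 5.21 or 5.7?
5.7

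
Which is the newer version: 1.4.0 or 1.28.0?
1.28.0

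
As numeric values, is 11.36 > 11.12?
True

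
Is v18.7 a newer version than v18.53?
No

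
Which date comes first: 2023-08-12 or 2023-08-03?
2023-08-03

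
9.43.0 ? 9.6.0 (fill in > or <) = >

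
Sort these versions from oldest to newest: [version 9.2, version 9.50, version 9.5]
[version 9.2, version 9.5, version 9.50]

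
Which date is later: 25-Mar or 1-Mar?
25-Mar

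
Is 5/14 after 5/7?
Yes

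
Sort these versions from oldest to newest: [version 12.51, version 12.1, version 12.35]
[version 12.1, version 12.35, version 12.51]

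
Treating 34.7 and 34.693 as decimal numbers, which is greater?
34.7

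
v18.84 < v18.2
False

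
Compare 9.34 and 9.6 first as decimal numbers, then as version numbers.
As decimals: 9.34 < 9.6. As versions: v9.34 > v9.6 (minor version 34 > 6).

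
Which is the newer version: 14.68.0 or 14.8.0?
14.68.0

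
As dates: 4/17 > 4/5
True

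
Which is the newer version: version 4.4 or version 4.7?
version 4.7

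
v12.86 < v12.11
False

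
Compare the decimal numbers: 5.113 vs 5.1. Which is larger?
5.113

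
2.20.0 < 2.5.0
False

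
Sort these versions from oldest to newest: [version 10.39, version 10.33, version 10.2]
[version 10.2, version 10.33, version 10.39]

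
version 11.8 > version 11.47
False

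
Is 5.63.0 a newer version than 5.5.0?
Yes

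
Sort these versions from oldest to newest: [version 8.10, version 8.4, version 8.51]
[version 8.4, version 8.10, version 8.51]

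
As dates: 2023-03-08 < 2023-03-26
True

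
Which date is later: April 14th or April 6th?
April 14th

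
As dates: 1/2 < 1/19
True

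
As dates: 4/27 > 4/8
True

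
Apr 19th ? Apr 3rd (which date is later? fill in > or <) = >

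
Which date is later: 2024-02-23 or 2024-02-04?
2024-02-23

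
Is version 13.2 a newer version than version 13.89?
No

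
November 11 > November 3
True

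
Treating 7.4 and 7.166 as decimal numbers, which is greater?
7.4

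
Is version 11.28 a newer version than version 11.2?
Yes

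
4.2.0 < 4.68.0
True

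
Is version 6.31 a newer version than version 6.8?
Yes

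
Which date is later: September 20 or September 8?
September 20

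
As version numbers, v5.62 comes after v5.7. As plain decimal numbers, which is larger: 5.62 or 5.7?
5.7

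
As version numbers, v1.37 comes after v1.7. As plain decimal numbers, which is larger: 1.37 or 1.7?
1.7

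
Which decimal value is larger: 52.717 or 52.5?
52.717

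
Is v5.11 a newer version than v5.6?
Yes. Version numbers are compared segment by segment as integers, not as decimals: minor version 11 > 6, so v5.11 > v5.6 (even though the decimal 5.11 < 5.6).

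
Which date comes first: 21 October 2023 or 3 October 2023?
3 October 2023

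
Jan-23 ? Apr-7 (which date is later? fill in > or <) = <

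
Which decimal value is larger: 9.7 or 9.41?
9.7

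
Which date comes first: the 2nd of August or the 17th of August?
the 2nd of August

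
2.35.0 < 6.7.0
True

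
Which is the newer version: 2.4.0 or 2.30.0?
2.30.0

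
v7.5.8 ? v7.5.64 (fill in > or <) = <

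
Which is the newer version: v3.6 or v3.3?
v3.6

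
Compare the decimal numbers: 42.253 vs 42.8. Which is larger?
42.8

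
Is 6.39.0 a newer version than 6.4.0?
Yes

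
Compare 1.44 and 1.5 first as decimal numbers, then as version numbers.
As decimals: 1.44 < 1.5. As versions: v1.44 > v1.5 (minor version 44 > 5).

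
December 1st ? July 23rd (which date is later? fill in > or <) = >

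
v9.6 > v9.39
False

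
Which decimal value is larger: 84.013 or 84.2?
84.2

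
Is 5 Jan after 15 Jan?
No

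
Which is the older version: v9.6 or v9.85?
v9.6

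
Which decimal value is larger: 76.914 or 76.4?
76.914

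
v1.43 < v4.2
True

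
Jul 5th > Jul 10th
False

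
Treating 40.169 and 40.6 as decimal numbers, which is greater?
40.6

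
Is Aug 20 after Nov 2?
No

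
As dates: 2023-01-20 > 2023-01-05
True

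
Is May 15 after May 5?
Yes. Day 15 comes after day 5 in May — this is a date comparison, not a decimal one (the decimal 5.15 would be smaller than 5.5).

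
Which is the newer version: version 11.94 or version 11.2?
version 11.94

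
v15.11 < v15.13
True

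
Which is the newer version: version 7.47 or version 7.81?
version 7.81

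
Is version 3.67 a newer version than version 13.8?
No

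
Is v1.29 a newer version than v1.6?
Yes. Version numbers are compared segment by segment as integers, not as decimals: minor version 29 > 6, so v1.29 > v1.6 (even though the decimal 1.29 < 1.6).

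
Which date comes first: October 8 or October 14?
October 8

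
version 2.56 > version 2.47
True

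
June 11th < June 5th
False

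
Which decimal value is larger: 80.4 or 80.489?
80.489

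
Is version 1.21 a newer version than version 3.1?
No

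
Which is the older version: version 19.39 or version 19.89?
version 19.39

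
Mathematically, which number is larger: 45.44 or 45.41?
45.44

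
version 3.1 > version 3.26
False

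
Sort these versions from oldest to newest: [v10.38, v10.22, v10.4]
[v10.4, v10.22, v10.38]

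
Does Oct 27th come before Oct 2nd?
No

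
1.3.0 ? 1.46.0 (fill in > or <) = <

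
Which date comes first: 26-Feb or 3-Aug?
26-Feb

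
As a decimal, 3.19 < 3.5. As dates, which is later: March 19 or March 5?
March 19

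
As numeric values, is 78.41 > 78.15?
True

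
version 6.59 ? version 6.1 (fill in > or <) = >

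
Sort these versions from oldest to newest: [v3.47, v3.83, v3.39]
[v3.39, v3.47, v3.83]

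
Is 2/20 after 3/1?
No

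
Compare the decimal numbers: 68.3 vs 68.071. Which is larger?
68.3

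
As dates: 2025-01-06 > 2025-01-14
False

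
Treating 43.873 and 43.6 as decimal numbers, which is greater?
43.873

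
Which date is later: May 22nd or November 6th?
November 6th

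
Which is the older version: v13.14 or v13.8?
v13.8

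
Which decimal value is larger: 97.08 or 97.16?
97.16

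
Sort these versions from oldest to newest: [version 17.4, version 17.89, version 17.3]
[version 17.3, version 17.4, version 17.89]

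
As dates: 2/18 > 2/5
True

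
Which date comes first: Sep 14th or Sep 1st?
Sep 1st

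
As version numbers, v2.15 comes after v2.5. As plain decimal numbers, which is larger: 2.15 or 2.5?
2.5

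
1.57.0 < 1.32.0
False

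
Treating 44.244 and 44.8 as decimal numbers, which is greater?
44.8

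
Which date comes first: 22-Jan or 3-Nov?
22-Jan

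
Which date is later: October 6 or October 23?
October 23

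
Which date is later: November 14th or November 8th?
November 14th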